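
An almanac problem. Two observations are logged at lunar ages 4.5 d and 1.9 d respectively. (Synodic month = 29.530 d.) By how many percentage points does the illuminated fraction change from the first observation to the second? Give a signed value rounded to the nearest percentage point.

First observation: θ = 360°·4.5/29.530 = 54.9°, so f = 0.212.
Second observation: θ = 23.2°, f = 0.040.
Δf = 0.040 − 0.212 = -0.172, i.e. -17 pp.

-17 pp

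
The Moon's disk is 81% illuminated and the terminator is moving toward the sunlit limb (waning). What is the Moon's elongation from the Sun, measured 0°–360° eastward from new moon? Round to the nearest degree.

232°

Invert f = (1 − cos θ)/2 to get cos θ = 1 − 2(0.81) = -0.620, hence θ₀ = arccos -0.620 = 128.3°.
Since the Moon is past full (waning), take the reflex angle: θ = 360° − 128.3° = 231.7°.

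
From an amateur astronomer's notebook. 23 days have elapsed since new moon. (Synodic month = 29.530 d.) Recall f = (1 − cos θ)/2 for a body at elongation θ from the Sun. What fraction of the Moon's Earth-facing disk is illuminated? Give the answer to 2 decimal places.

Phase angle: θ = 360°·(23 d)/(29.530 d) = 280.4°.
cos 280.4° = 0.180, so f = (1 − 0.180)/2 = 0.410.

0.41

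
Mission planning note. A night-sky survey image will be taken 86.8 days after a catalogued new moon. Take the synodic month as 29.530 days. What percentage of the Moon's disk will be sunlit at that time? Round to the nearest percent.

Reduce mod P: 86.8 − 2×29.530 = 27.74 d into the current lunation.
Elongation θ = 360° × 27.74/29.530 ≈ 338.2°.
With cos θ = 0.928, the lit fraction is (1 − 0.928)/2 ≈ 0.036, so 4%.

4%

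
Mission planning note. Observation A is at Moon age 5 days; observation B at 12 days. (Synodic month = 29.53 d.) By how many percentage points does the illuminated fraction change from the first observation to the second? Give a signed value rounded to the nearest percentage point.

+66 pp

θ₁ = 360° × 5/29.53 = 61.0°, f₁ = (1 − cos θ₁)/2 = 0.257.
θ₂ = 360° × 12/29.53 = 146.3°, f₂ = (1 − cos θ₂)/2 = 0.916.
Change = f₂ − f₁ = +0.659 → +66 percentage points.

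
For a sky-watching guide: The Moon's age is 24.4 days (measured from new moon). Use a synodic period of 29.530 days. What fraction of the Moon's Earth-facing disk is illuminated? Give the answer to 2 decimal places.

Phase angle: θ = 360°·(24.4 d)/(29.530 d) = 297.5°.
cos 297.5° = 0.461, so f = (1 − 0.461)/2 = 0.269.

0.27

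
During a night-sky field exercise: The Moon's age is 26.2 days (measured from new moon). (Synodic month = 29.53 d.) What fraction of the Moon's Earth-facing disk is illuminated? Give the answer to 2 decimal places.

Phase angle: θ = 360°·(26.2 d)/(29.53 d) = 319.4°.
With cos θ = 0.759, the lit fraction is (1 − 0.759)/2 ≈ 0.120.

0.12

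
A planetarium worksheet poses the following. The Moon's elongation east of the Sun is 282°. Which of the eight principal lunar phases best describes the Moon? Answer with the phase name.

282° lies in the last quarter sector of the 8-phase cycle.

last quarter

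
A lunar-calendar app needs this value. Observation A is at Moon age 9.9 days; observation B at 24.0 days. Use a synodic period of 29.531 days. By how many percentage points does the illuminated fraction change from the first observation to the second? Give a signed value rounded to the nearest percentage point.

θ₁ = 360° × 9.9/29.531 = 120.7°, f₁ = (1 − cos θ₁)/2 = 0.755.
θ₂ = 360° × 24.0/29.531 = 292.6°, f₂ = (1 − cos θ₂)/2 = 0.308.
Change = f₂ − f₁ = -0.447 → -45 percentage points.

-45 percentage points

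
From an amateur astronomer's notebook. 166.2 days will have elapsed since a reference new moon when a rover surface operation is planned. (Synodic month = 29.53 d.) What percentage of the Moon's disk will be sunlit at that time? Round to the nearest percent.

85%

166.2 d spans 5 complete synodic months (5 × 29.53 = 147.65 d) plus 18.55 d.
The Moon has covered 18.55/29.53 of its cycle, so θ ≈ 360° × 18.55/29.53 = 226.1°.
With cos θ = (-0.693), the lit fraction is (1 − (-0.693))/2 ≈ 0.846, so 85%.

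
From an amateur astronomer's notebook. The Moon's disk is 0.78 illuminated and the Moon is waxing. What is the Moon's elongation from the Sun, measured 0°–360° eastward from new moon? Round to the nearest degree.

124°

From f = (1 − cos θ)/2: cos θ = 1 − 2×0.78 = -0.560; arccos → 124.1°.
Waxing ⇒ before full, so θ = 124.1°.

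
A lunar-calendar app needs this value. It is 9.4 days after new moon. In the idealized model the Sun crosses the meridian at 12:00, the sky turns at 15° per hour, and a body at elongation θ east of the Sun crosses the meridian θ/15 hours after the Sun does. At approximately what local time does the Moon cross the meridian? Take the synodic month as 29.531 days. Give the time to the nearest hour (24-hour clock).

Elongation θ = 360° × 9.4/29.531 ≈ 114.6°.
Delay after the Sun = 114.6° / (15°/h) ≈ 7.64 h.
12:00 + 7.64 h ≈ 19:38 → 20:00 to the nearest hour.

20:00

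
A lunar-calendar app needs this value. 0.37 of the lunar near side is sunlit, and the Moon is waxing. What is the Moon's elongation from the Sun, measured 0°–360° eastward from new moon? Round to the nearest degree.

From f = (1 − cos θ)/2: cos θ = 1 − 2×0.37 = 0.260; arccos → 74.9°.
Waxing ⇒ before full, so θ = 74.9°.

75°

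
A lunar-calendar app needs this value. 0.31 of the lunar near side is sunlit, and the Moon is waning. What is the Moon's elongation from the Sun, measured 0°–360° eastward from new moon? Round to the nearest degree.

Invert f = (1 − cos θ)/2 to get cos θ = 1 − 2(0.31) = 0.380, hence θ₀ = arccos 0.380 = 67.7°.
Since the Moon is past full (waning), take the reflex angle: θ = 360° − 67.7° = 292.3°.

292°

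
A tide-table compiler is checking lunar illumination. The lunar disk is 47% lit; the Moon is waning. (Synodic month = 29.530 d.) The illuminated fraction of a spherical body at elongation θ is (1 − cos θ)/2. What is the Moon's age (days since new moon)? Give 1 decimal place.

22.4 days

cos θ = 1 − 2f = 0.060, giving a principal value of 86.6°.
Waning ⇒ past full, so θ = 360° − 86.6° = 273.4°.
At 360°/29.530 d per day, 273.4° corresponds to 22.43 days.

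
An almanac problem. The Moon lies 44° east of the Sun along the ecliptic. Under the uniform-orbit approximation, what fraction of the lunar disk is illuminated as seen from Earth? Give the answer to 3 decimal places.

cos 44° = 0.719, so f = (1 − 0.719)/2 = 0.140.

0.140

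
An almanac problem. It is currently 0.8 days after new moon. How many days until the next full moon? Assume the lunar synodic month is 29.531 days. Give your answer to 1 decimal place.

14.0 days

Full moon occurs at elongation 180°, i.e. at age 29.531 × 180/360 = 14.765 d.
So 13.965 days remain (14.765 − 0.8).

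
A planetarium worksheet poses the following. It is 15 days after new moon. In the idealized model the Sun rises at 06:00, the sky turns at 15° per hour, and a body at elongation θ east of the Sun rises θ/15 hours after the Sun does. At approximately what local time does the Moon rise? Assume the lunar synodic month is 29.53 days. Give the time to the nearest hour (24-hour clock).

The Moon has covered 15/29.53 of its cycle, so θ ≈ 360° × 15/29.53 = 182.9°.
The Moon trails the Sun by θ/15 = 182.9/15 ≈ 12.19 hours.
06:00 + 12.19 h ≈ 18:11 → 18:00 to the nearest hour.

18:00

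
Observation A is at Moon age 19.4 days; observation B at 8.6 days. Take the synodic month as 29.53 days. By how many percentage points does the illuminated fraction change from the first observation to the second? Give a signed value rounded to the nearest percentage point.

First observation: θ = 360°·19.4/29.53 = 236.5°, so f = 0.776.
Second observation: θ = 104.8°, f = 0.628.
Δf = 0.628 − 0.776 = -0.148, i.e. -15 pp.

-15 percentage points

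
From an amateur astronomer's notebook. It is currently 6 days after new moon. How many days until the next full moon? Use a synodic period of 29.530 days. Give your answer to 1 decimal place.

8.8 days

Full moon occurs at elongation 180°, i.e. at age 29.530 × 180/360 = 14.765 d.
That is 14.765 − 6 = 8.765 days ahead.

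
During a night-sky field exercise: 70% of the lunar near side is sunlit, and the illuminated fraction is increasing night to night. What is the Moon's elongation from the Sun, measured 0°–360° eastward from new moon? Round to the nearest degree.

cos θ = 1 − 2f = -0.400, giving a principal value of 113.6°.
The Moon is waxing (0°–180°), so θ = 113.6° directly.

114°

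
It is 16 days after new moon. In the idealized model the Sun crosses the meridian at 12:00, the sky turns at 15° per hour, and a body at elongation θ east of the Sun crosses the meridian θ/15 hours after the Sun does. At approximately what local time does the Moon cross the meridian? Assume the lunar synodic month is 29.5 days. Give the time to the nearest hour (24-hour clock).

Elongation θ = 360° × 16/29.5 ≈ 195.3°.
At 15° of sky rotation per hour, 195.3° corresponds to a 13.02 h lag.
12:00 + 13.02 h ≈ 01:01 → 01:00 to the nearest hour.

01:00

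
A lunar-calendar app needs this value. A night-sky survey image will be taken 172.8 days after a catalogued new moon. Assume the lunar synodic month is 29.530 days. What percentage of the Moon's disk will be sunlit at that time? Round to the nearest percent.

172.8/29.530 = 5.852 lunations, so 5 complete cycles and 25.15 d into the next.
Elongation θ = 360° × 25.15/29.530 ≈ 306.6°.
cos 306.6° = 0.596, so f = (1 − 0.596)/2 = 0.202, so 20%.

20%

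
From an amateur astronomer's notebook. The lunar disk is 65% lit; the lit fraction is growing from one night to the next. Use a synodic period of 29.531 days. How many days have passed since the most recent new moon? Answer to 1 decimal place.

From f = (1 − cos θ)/2: cos θ = 1 − 2×0.65 = -0.300; arccos → 107.5°.
Before full moon the principal value applies: θ = 107.5°.
At 360°/29.531 d per day, 107.5° corresponds to 8.81 days.

8.8 days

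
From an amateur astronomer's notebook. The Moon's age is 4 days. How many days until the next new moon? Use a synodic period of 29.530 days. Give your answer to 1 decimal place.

One full lunation from the last new moon is 29.530 d; remaining = 29.530 − 4 = 25.530 d.

25.5 days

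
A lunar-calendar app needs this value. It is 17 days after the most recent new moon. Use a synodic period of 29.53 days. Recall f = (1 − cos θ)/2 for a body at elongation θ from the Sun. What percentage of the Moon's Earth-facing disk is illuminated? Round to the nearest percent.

94%

Elongation θ = 360° × 17/29.53 ≈ 207.2°.
With cos θ = (-0.889), the lit fraction is (1 − (-0.889))/2 ≈ 0.945, so 94%.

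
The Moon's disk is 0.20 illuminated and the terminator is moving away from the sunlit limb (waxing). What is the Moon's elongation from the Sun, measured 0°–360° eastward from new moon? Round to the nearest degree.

Invert f = (1 − cos θ)/2 to get cos θ = 1 − 2(0.20) = 0.600, hence θ₀ = arccos 0.600 = 53.1°.
Before full moon the principal value applies: θ = 53.1°.

53°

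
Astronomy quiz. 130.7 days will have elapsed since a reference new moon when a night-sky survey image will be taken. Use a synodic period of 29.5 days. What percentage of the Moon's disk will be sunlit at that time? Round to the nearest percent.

95%

130.7/29.5 = 4.431 lunations, so 4 complete cycles and 12.70 d into the next.
Phase angle: θ = 360°·(12.70 d)/(29.5 d) = 155.0°.
cos 155.0° = (-0.906), so f = (1 − (-0.906))/2 = 0.953, so 95%.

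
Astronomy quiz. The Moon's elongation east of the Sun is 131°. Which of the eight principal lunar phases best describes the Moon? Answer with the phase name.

131° lies in the waxing gibbous sector of the 8-phase cycle.

waxing gibbous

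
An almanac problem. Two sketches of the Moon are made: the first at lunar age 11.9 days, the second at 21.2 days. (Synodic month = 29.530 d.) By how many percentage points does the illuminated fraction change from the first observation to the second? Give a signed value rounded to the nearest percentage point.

-31 pp

θ₁ = 360° × 11.9/29.530 = 145.1°, f₁ = (1 − cos θ₁)/2 = 0.910.
θ₂ = 360° × 21.2/29.530 = 258.4°, f₂ = (1 − cos θ₂)/2 = 0.600.
Change = f₂ − f₁ = -0.310 → -31 percentage points.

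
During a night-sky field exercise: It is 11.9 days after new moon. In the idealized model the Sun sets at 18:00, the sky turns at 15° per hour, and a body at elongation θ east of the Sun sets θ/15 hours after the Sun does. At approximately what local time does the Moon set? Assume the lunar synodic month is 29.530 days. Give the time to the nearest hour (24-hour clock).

04:00

The Moon has covered 11.9/29.530 of its cycle, so θ ≈ 360° × 11.9/29.530 = 145.1°.
The Moon trails the Sun by θ/15 = 145.1/15 ≈ 9.67 hours.
18:00 + 9.67 h ≈ 03:40 → 04:00 to the nearest hour.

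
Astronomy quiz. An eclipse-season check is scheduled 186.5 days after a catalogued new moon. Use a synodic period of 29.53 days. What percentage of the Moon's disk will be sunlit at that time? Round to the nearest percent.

70%

Reduce mod P: 186.5 − 6×29.53 = 9.32 d into the current lunation.
The Moon has covered 9.32/29.53 of its cycle, so θ ≈ 360° × 9.32/29.53 = 113.6°.
With cos θ = (-0.401), the lit fraction is (1 − (-0.401))/2 ≈ 0.700, so 70%.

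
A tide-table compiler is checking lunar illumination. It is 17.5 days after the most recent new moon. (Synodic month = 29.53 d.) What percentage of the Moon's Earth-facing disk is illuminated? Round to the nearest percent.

Phase angle: θ = 360°·(17.5 d)/(29.53 d) = 213.3°.
With cos θ = (-0.835), the lit fraction is (1 − (-0.835))/2 ≈ 0.918, so 92%.

92%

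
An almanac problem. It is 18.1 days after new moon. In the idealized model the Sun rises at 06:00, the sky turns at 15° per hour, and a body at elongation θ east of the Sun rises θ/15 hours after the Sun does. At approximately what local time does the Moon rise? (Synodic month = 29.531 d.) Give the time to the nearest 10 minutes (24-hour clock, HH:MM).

Elongation θ = 360° × 18.1/29.531 ≈ 220.6°.
Delay after the Sun = 220.6° / (15°/h) ≈ 14.71 h.
06:00 + 14.710 h ≈ 20:43 → 20:40 to the nearest ten minutes.

20:40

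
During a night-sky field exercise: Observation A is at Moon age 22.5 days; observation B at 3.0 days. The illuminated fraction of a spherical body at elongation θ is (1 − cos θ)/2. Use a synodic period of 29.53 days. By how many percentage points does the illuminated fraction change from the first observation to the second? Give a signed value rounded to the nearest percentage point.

First observation: θ = 360°·22.5/29.53 = 274.3°, so f = 0.463.
Second observation: θ = 36.6°, f = 0.098.
Δf = 0.098 − 0.463 = -0.364, i.e. -36 pp.

-36 percentage points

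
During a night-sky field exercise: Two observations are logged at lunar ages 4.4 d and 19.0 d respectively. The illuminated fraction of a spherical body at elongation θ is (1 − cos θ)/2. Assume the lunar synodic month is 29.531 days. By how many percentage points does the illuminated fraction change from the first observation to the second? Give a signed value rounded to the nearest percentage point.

First observation: θ = 360°·4.4/29.531 = 53.6°, so f = 0.204.
Second observation: θ = 231.6°, f = 0.810.
Δf = 0.810 − 0.204 = +0.607, i.e. +61 pp.

+61 pp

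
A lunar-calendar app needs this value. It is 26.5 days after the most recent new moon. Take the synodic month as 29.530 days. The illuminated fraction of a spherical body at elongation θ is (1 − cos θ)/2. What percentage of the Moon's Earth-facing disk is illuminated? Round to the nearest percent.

Phase angle: θ = 360°·(26.5 d)/(29.530 d) = 323.1°.
With cos θ = 0.799, the lit fraction is (1 − 0.799)/2 ≈ 0.100, so 10%.

10%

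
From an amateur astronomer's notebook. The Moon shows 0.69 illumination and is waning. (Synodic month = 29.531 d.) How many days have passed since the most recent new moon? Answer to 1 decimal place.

20.3 days

Invert f = (1 − cos θ)/2 to get cos θ = 1 − 2(0.69) = -0.380, hence θ₀ = arccos -0.380 = 112.3°.
Waning ⇒ past full, so θ = 360° − 112.3° = 247.7°.
At 360°/29.531 d per day, 247.7° corresponds to 20.32 days.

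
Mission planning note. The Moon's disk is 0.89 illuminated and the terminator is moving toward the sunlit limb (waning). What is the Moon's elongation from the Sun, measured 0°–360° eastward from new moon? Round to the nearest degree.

cos θ = 1 − 2f = -0.780, giving a principal value of 141.3°.
Waning ⇒ past full, so θ = 360° − 141.3° = 218.7°.

219°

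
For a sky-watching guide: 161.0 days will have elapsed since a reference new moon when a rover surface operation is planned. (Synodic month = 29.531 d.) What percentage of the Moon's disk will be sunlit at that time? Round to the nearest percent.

98%

Reduce mod P: 161.0 − 5×29.531 = 13.34 d into the current lunation.
Phase angle: θ = 360°·(13.34 d)/(29.531 d) = 162.7°.
cos 162.7° = (-0.955), so f = (1 − (-0.955))/2 = 0.977, so 98%.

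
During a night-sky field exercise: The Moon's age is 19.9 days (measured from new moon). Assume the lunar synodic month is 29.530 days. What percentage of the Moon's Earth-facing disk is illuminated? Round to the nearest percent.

Phase angle: θ = 360°·(19.9 d)/(29.530 d) = 242.6°.
cos 242.6° = (-0.460), so f = (1 − (-0.460))/2 = 0.730, so 73%.

73%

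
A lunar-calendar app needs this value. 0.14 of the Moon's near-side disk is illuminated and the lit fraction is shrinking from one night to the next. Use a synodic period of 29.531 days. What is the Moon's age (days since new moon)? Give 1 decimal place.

25.9 days

cos θ = 1 − 2f = 0.720, giving a principal value of 43.9°.
Since the Moon is past full (waning), take the reflex angle: θ = 360° − 43.9° = 316.1°.
At 360°/29.531 d per day, 316.1° corresponds to 25.93 days.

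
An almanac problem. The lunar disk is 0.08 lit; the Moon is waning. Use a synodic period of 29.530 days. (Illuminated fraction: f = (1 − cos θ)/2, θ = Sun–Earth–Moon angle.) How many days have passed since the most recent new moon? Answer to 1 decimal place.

26.8 days

cos θ = 1 − 2f = 0.840, giving a principal value of 32.9°.
A waning Moon lies in 180°–360°, so θ = 360° − 32.9° = 327.1°.
That fraction of the synodic month is 327.1/360 × 29.530 d ≈ 26.83 d.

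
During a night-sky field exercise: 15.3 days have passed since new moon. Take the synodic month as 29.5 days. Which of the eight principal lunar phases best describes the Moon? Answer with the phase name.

full moon

At 15.3/29.5 of the cycle, θ ≈ 187° — the full moon range.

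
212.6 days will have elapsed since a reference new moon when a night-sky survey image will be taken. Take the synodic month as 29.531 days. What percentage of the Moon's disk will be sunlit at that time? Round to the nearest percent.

34%

212.6/29.531 = 7.199 lunations, so 7 complete cycles and 5.88 d into the next.
Phase angle: θ = 360°·(5.88 d)/(29.531 d) = 71.7°.
With cos θ = 0.314, the lit fraction is (1 − 0.314)/2 ≈ 0.343, so 34%.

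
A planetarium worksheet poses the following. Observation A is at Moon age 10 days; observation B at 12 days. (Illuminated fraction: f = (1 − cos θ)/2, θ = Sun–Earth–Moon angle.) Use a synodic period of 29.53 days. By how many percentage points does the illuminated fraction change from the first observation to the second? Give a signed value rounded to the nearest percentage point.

+15 pp

θ₁ = 360° × 10/29.53 = 121.9°, f₁ = (1 − cos θ₁)/2 = 0.764.
θ₂ = 360° × 12/29.53 = 146.3°, f₂ = (1 − cos θ₂)/2 = 0.916.
Change = f₂ − f₁ = +0.152 → +15 percentage points.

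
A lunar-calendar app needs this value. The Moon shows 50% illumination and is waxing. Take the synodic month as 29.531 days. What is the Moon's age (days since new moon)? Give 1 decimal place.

From f = (1 − cos θ)/2: cos θ = 1 − 2×0.50 = 0.000; arccos → 90.0°.
Before full moon the principal value applies: θ = 90.0°.
Age = 29.531 × 90.0°/360° ≈ 7.38 days.

7.4 days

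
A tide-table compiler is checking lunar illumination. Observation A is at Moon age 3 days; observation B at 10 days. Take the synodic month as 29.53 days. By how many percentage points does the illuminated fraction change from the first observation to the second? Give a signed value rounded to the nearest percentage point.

First observation: θ = 360°·3/29.53 = 36.6°, so f = 0.098.
Second observation: θ = 121.9°, f = 0.764.
Δf = 0.764 − 0.098 = +0.666, i.e. +67 pp.

+67 pp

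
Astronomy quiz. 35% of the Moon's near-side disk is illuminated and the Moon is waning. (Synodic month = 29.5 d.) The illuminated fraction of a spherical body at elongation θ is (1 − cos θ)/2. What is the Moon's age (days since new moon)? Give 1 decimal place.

From f = (1 − cos θ)/2: cos θ = 1 − 2×0.35 = 0.300; arccos → 72.5°.
Waning ⇒ past full, so θ = 360° − 72.5° = 287.5°.
That fraction of the synodic month is 287.5/360 × 29.5 d ≈ 23.56 d.

23.6 days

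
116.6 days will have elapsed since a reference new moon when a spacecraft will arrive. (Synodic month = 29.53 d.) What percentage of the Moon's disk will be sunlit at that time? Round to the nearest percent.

116.6/29.53 = 3.949 lunations, so 3 complete cycles and 28.01 d into the next.
Phase angle: θ = 360°·(28.01 d)/(29.53 d) = 341.5°.
Illuminated fraction = (1 − cos 341.5°)/2 = (1 − 0.948)/2 ≈ 0.026, so 3%.

3%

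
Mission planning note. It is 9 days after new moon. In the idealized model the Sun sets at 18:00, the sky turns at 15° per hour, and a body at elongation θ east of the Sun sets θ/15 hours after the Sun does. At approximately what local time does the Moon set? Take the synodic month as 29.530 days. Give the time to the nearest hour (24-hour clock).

01:00

Phase angle: θ = 360°·(9 d)/(29.530 d) = 109.7°.
At 15° of sky rotation per hour, 109.7° corresponds to a 7.31 h lag.
18:00 + 7.31 h ≈ 01:19 → 01:00 to the nearest hour.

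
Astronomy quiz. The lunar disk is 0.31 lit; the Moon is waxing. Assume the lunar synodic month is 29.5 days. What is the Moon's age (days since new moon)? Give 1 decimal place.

Invert f = (1 − cos θ)/2 to get cos θ = 1 − 2(0.31) = 0.380, hence θ₀ = arccos 0.380 = 67.7°.
The Moon is waxing (0°–180°), so θ = 67.7° directly.
That fraction of the synodic month is 67.7/360 × 29.5 d ≈ 5.54 d.

5.5 days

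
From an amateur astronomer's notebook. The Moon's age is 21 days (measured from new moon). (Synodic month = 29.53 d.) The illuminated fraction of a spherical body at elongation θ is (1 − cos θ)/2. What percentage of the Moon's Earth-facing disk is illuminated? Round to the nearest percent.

62%

Phase angle: θ = 360°·(21 d)/(29.53 d) = 256.0°.
With cos θ = (-0.242), the lit fraction is (1 − (-0.242))/2 ≈ 0.621, so 62%.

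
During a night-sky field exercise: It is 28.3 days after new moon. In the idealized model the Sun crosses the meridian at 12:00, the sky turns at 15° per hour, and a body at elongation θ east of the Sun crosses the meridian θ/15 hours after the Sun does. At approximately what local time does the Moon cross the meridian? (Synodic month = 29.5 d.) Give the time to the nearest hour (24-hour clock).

11:00

Phase angle: θ = 360°·(28.3 d)/(29.5 d) = 345.4°.
The Moon trails the Sun by θ/15 = 345.4/15 ≈ 23.02 hours.
12:00 + 23.02 h ≈ 11:01 → 11:00 to the nearest hour.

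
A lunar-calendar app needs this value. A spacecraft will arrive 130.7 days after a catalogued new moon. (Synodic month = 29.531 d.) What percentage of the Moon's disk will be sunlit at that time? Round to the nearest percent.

130.7 d spans 4 complete synodic months (4 × 29.531 = 118.12 d) plus 12.58 d.
The Moon has covered 12.58/29.531 of its cycle, so θ ≈ 360° × 12.58/29.531 = 153.3°.
Illuminated fraction = (1 − cos 153.3°)/2 = (1 − (-0.893))/2 ≈ 0.947, so 95%.

95%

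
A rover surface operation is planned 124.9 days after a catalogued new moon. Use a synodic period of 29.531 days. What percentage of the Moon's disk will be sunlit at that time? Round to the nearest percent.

124.9 d spans 4 complete synodic months (4 × 29.531 = 118.12 d) plus 6.78 d.
Phase angle: θ = 360°·(6.78 d)/(29.531 d) = 82.6°.
With cos θ = 0.129, the lit fraction is (1 − 0.129)/2 ≈ 0.436, so 44%.

44%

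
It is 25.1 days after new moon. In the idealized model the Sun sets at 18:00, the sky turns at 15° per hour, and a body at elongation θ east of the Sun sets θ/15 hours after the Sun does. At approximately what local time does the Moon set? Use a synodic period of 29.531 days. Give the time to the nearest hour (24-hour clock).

14:00

The Moon has covered 25.1/29.531 of its cycle, so θ ≈ 360° × 25.1/29.531 = 306.0°.
Delay after the Sun = 306.0° / (15°/h) ≈ 20.40 h.
18:00 + 20.40 h ≈ 14:24 → 14:00 to the nearest hour.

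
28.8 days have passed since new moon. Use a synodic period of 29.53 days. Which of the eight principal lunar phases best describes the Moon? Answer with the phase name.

θ ≈ 360° × 28.8/29.53 = 351°, which falls in the new moon sector.

new moon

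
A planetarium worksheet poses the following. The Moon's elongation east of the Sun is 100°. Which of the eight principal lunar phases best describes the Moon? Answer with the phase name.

first quarter

100° lies in the first quarter sector of the 8-phase cycle.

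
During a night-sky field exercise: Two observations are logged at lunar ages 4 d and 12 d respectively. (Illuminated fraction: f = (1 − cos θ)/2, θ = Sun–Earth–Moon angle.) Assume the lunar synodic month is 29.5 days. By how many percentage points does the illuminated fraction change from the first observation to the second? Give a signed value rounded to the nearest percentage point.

+75 percentage points

θ₁ = 360° × 4/29.5 = 48.8°, f₁ = (1 − cos θ₁)/2 = 0.171.
θ₂ = 360° × 12/29.5 = 146.4°, f₂ = (1 − cos θ₂)/2 = 0.917.
Change = f₂ − f₁ = +0.746 → +75 percentage points.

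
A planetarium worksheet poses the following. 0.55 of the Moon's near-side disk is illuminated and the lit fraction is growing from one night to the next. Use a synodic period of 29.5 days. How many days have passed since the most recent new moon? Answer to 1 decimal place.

cos θ = 1 − 2f = -0.100, giving a principal value of 95.7°.
The Moon is waxing (0°–180°), so θ = 95.7° directly.
At 360°/29.5 d per day, 95.7° corresponds to 7.85 days.

7.8 days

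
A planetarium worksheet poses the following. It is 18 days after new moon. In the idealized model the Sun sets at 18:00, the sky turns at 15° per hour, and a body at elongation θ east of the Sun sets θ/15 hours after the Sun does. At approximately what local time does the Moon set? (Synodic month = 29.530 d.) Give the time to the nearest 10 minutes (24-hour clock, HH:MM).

08:40

Elongation θ = 360° × 18/29.530 ≈ 219.4°.
At 15° of sky rotation per hour, 219.4° corresponds to a 14.63 h lag.
18:00 + 14.629 h ≈ 08:38 → 08:40 to the nearest ten minutes.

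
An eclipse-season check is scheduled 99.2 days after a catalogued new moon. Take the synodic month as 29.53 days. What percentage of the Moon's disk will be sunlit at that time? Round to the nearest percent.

82%

99.2 d spans 3 complete synodic months (3 × 29.53 = 88.59 d) plus 10.61 d.
The Moon has covered 10.61/29.53 of its cycle, so θ ≈ 360° × 10.61/29.53 = 129.3°.
With cos θ = (-0.634), the lit fraction is (1 − (-0.634))/2 ≈ 0.817, so 82%.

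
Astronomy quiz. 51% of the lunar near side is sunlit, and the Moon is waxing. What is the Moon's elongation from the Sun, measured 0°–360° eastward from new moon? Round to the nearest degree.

cos θ = 1 − 2f = -0.020, giving a principal value of 91.1°.
Waxing ⇒ before full, so θ = 91.1°.

91°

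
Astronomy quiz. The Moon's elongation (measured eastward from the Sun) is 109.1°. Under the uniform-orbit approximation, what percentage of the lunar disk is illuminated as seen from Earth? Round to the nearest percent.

cos 109.1° = (-0.327), so f = (1 − (-0.327))/2 = 0.664, i.e. 66%.

66%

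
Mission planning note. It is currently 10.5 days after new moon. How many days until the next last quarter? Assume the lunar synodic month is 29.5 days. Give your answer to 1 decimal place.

Last quarter is 0.75 of the way through the cycle: age 0.75 × 29.5 = 22.125 d.
So 11.625 days remain (22.125 − 10.5).

11.6 days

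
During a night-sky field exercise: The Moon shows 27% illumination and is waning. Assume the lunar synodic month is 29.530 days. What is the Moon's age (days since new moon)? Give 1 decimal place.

cos θ = 1 − 2f = 0.460, giving a principal value of 62.6°.
Since the Moon is past full (waning), take the reflex angle: θ = 360° − 62.6° = 297.4°.
Age = 29.530 × 297.4°/360° ≈ 24.39 days.

24.4 days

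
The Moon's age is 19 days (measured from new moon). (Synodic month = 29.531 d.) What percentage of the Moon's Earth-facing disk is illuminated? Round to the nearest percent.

Elongation θ = 360° × 19/29.531 ≈ 231.6°.
Illuminated fraction = (1 − cos 231.6°)/2 = (1 − (-0.621))/2 ≈ 0.810, so 81%.

81%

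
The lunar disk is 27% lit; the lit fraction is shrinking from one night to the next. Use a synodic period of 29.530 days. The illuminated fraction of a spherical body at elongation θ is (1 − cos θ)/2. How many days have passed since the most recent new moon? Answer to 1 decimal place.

cos θ = 1 − 2f = 0.460, giving a principal value of 62.6°.
Waning ⇒ past full, so θ = 360° − 62.6° = 297.4°.
At 360°/29.530 d per day, 297.4° corresponds to 24.39 days.

24.4 days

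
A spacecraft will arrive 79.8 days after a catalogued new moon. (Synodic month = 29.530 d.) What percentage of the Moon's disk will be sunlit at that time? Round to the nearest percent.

79.8/29.530 = 2.702 lunations, so 2 complete cycles and 20.74 d into the next.
The Moon has covered 20.74/29.530 of its cycle, so θ ≈ 360° × 20.74/29.530 = 252.8°.
cos 252.8° = (-0.295), so f = (1 − (-0.295))/2 = 0.648, so 65%.

65%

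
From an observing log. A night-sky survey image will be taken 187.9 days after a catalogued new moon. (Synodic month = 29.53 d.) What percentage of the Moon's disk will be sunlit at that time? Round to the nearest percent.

187.9/29.53 = 6.363 lunations, so 6 complete cycles and 10.72 d into the next.
The Moon has covered 10.72/29.53 of its cycle, so θ ≈ 360° × 10.72/29.53 = 130.7°.
cos 130.7° = (-0.652), so f = (1 − (-0.652))/2 = 0.826, so 83%.

83%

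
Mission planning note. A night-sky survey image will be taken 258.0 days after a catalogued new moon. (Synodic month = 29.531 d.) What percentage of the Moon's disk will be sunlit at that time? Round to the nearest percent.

54%

258.0/29.531 = 8.737 lunations, so 8 complete cycles and 21.75 d into the next.
The Moon has covered 21.75/29.531 of its cycle, so θ ≈ 360° × 21.75/29.531 = 265.2°.
Illuminated fraction = (1 − cos 265.2°)/2 = (1 − (-0.084))/2 ≈ 0.542, so 54%.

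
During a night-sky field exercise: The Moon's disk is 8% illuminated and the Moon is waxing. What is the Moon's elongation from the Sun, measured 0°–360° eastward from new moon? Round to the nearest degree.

From f = (1 − cos θ)/2: cos θ = 1 − 2×0.08 = 0.840; arccos → 32.9°.
Before full moon the principal value applies: θ = 32.9°.

33°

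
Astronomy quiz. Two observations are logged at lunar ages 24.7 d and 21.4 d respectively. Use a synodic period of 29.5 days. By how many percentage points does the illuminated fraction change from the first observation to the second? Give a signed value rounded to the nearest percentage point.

First observation: θ = 360°·24.7/29.5 = 301.4°, so f = 0.239.
Second observation: θ = 261.2°, f = 0.577.
Δf = 0.577 − 0.239 = +0.338, i.e. +34 pp.

+34 percentage points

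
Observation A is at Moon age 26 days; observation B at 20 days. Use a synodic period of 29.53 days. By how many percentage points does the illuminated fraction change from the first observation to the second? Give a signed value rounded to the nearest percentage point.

+59 percentage points

θ₁ = 360° × 26/29.53 = 317.0°, f₁ = (1 − cos θ₁)/2 = 0.135.
θ₂ = 360° × 20/29.53 = 243.8°, f₂ = (1 − cos θ₂)/2 = 0.721.
Change = f₂ − f₁ = +0.586 → +59 percentage points.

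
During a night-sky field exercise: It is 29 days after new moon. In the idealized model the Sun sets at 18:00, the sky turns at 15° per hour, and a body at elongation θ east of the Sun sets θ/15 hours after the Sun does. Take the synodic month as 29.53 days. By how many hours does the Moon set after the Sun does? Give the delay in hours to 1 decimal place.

23.6 h

The Moon has covered 29/29.53 of its cycle, so θ ≈ 360° × 29/29.53 = 353.5°.
The Moon trails the Sun by θ/15 = 353.5/15 ≈ 23.57 hours.
So the Moon sets 23.57 h after the Sun.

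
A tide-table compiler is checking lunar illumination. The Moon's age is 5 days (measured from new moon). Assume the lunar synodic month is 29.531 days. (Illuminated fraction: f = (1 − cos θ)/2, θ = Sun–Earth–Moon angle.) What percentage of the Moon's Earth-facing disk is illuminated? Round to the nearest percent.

26%

The Moon has covered 5/29.531 of its cycle, so θ ≈ 360° × 5/29.531 = 61.0°.
cos 61.0° = 0.486, so f = (1 − 0.486)/2 = 0.257, so 26%.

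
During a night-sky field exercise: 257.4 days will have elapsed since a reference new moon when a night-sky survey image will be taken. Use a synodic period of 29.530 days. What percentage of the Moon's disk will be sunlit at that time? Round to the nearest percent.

257.4/29.530 = 8.717 lunations, so 8 complete cycles and 21.16 d into the next.
Phase angle: θ = 360°·(21.16 d)/(29.530 d) = 258.0°.
With cos θ = (-0.209), the lit fraction is (1 − (-0.209))/2 ≈ 0.604, so 60%.

60%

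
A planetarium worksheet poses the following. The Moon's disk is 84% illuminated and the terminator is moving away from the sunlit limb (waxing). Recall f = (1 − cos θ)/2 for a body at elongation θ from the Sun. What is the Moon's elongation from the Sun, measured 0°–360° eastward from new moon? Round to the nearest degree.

133°

From f = (1 − cos θ)/2: cos θ = 1 − 2×0.84 = -0.680; arccos → 132.8°.
The Moon is waxing (0°–180°), so θ = 132.8° directly.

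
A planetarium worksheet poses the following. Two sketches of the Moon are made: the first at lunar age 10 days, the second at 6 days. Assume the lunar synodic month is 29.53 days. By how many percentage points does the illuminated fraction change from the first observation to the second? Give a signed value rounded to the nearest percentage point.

-41 pp

First observation: θ = 360°·10/29.53 = 121.9°, so f = 0.764.
Second observation: θ = 73.1°, f = 0.355.
Δf = 0.355 − 0.764 = -0.409, i.e. -41 pp.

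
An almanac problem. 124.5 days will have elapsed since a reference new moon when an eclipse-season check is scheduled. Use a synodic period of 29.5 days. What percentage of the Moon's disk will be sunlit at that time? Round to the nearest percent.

41%

124.5/29.5 = 4.220 lunations, so 4 complete cycles and 6.50 d into the next.
The Moon has covered 6.50/29.5 of its cycle, so θ ≈ 360° × 6.50/29.5 = 79.3°.
Illuminated fraction = (1 − cos 79.3°)/2 = (1 − 0.185)/2 ≈ 0.407, so 41%.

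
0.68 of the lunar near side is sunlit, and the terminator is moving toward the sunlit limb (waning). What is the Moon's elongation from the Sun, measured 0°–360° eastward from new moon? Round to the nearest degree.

From f = (1 − cos θ)/2: cos θ = 1 − 2×0.68 = -0.360; arccos → 111.1°.
A waning Moon lies in 180°–360°, so θ = 360° − 111.1° = 248.9°.

249°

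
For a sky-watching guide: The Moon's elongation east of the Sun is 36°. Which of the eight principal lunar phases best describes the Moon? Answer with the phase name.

The waxing crescent sector spans roughly 22°–68°; 36° falls inside it.

waxing crescent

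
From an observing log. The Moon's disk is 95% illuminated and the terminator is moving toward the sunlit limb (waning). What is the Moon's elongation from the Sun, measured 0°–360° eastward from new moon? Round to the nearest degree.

cos θ = 1 − 2f = -0.900, giving a principal value of 154.2°.
Waning ⇒ past full, so θ = 360° − 154.2° = 205.8°.

206°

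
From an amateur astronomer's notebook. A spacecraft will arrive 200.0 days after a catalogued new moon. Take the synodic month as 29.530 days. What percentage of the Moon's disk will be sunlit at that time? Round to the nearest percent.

43%

Reduce mod P: 200.0 − 6×29.530 = 22.82 d into the current lunation.
Phase angle: θ = 360°·(22.82 d)/(29.530 d) = 278.2°.
Illuminated fraction = (1 − cos 278.2°)/2 = (1 − 0.143)/2 ≈ 0.429, so 43%.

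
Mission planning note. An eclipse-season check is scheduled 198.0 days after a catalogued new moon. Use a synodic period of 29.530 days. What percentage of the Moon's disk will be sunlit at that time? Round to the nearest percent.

198.0/29.530 = 6.705 lunations, so 6 complete cycles and 20.82 d into the next.
Phase angle: θ = 360°·(20.82 d)/(29.530 d) = 253.8°.
With cos θ = (-0.279), the lit fraction is (1 − (-0.279))/2 ≈ 0.639, so 64%.

64%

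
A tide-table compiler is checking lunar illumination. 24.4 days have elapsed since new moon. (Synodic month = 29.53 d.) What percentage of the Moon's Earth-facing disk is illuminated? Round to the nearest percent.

The Moon has covered 24.4/29.53 of its cycle, so θ ≈ 360° × 24.4/29.53 = 297.5°.
With cos θ = 0.461, the lit fraction is (1 − 0.461)/2 ≈ 0.269, so 27%.

27%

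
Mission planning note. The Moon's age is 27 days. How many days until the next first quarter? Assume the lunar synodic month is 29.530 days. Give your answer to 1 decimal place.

9.9 days

First quarter occurs at elongation 90°, i.e. at age 29.530 × 90/360 = 7.383 d.
This lunation's first quarter (7.383 d) has passed, so add one period: 36.913 − 27 = 9.913 days.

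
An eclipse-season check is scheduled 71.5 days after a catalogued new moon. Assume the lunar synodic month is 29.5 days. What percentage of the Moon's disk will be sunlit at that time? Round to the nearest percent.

94%

71.5 d spans 2 complete synodic months (2 × 29.5 = 59.00 d) plus 12.50 d.
The Moon has covered 12.50/29.5 of its cycle, so θ ≈ 360° × 12.50/29.5 = 152.5°.
cos 152.5° = (-0.887), so f = (1 − (-0.887))/2 = 0.944, so 94%.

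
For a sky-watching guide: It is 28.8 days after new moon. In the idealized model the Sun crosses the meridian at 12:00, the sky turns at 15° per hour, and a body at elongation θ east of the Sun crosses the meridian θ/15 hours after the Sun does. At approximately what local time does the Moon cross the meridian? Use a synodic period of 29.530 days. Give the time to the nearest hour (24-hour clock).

11:00

The Moon has covered 28.8/29.530 of its cycle, so θ ≈ 360° × 28.8/29.530 = 351.1°.
Delay after the Sun = 351.1° / (15°/h) ≈ 23.41 h.
12:00 + 23.41 h ≈ 11:24 → 11:00 to the nearest hour.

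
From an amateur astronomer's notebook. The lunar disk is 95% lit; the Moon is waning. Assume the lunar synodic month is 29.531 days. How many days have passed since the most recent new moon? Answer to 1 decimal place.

cos θ = 1 − 2f = -0.900, giving a principal value of 154.2°.
Waning ⇒ past full, so θ = 360° − 154.2° = 205.8°.
At 360°/29.531 d per day, 205.8° corresponds to 16.89 days.

16.9 days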